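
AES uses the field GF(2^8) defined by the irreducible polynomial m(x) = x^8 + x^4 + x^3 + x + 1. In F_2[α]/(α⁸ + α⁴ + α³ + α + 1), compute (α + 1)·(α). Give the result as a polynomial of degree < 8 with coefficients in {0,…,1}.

Multiply in F_2[α]: (α + 1)·(α) = α² + α.
Reduced: α² + α.

α^2 + α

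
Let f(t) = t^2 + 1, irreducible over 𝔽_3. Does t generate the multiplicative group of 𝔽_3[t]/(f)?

|GF(3^2)^×| = 3^2 − 1 = 8. Prime factorization: 8 = 2^3.
f is primitive ⇔ t has order 8 in GF(3)[t]/(f), i.e. t^(8/q) ≠ 1 for each prime q | 8.
t^(4) mod f = 1
Since t^(4) = 1, the order of t divides 4 < 8; not primitive.

No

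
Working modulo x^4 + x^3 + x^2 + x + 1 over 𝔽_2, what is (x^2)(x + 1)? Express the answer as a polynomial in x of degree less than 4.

Multiply in 𝔽_2[x]: (x^2)·(x + 1) = x^3 + x^2.
Reduced: x^3 + x^2.

x^3 + x^2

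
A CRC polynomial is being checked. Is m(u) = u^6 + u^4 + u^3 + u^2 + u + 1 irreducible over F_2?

No

Check for roots in F_2: m(0) = 1; m(1) = 0 → root.
m(1) = 0, so (u − 1) divides m(u); m is reducible.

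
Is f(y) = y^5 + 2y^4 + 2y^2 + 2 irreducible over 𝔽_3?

Check for roots in 𝔽_3: f(0) = 2; f(1) = 1; f(2) = 2.
No roots, so no linear factors.
Monic irreducibles of degree 2 over GF(3): y^2 + 1, y^2 + y + 2, y^2 + 2y + 2.
None of them divide f (all give nonzero remainder).
No irreducible factor of degree ≤ 2 exists, so f is irreducible over GF(3).

Yes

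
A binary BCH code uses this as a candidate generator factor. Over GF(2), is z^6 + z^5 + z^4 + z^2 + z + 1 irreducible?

No

Write m(z) = z^6 + z^5 + z^4 + z^2 + z + 1.
Check for roots in GF(2): m(0) = 1; m(1) = 0 → root.
m(1) = 0, so (z − 1) divides m(z); m is reducible.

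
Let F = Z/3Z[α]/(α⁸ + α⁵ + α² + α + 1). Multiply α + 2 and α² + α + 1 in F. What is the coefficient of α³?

1

Multiply in Z/3Z[α]: (α + 2)·(α² + α + 1) = α³ + 2.
Reduced: α³ + 2.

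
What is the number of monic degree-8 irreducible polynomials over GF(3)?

810

Gauss's count: N_{3}(8) = (1/8) Σ_{d|8} μ(8/d)·3^d.
Divisors of 8: 1, 2, 4, 8; μ(8/d) for each: 0, 0, -1, 1.
Σ = − 3^4 + 3^8 = 6480.
N = 6480/8 = 810.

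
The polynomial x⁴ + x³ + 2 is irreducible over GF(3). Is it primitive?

Yes

Write f(x) = x⁴ + x³ + 2.
|GF(3^4)^×| = 3^4 − 1 = 80. Prime factorization: 80 = 2^4·5.
f is primitive ⇔ x has order 80 in GF(3)[x]/(f), i.e. x^(80/q) ≠ 1 for each prime q | 80.
x^(40) mod f = 2.
x^(16) mod f = 2x² + 2x + 2.
None equal 1, so x has full order 80; f is primitive.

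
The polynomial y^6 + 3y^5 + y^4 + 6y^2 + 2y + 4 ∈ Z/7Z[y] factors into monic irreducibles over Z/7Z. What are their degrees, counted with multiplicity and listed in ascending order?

1, 1, 1, 1, 2

Write f(y) = y^6 + 3y^5 + y^4 + 6y^2 + 2y + 4.
Linear factors from roots: (y + 4), (y + 3), (y + 1).
Complete factorization: f(y) = (y + 1)·(y + 4)·(y + 3)^2·(y^2 + 6y + 4).
Factor degrees with multiplicity: 1 + 1 + 1 + 1 + 2 = 6.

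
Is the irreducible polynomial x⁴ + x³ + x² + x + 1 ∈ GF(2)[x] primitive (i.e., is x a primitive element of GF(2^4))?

Write f(x) = x⁴ + x³ + x² + x + 1.
|GF(2^4)^×| = 2^4 − 1 = 15. Prime factorization: 15 = 3·5.
f is primitive ⇔ x has order 15 in GF(2)[x]/(f), i.e. x^(15/q) ≠ 1 for each prime q | 15.
x^(5) mod f = 1
x^(3) mod f = x³.
Since x^(5) = 1, the order of x divides 5 < 15; not primitive.

No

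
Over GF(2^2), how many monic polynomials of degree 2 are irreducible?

Gauss's count: N_{4}(2) = (1/2) Σ_{d|2} μ(2/d)·4^d.
Divisors of 2: 1, 2; μ(2/d) for each: -1, 1.
Σ = − 4^1 + 4^2 = 12.
N = 12/2 = 6.

6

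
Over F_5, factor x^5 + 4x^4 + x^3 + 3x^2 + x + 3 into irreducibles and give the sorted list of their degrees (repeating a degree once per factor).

5

Write g(x) = x^5 + 4x^4 + x^3 + 3x^2 + x + 3.
Roots in F_5: g(0) = 3; g(1) = 3; g(2) = 1; g(3) = 2; g(4) = 2.
Complete factorization: g(x) = (x^5 + 4x^4 + x^3 + 3x^2 + x + 3).
Factor degrees with multiplicity: 5 = 5.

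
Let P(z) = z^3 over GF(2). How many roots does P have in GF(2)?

1

Evaluate at each of the 2 elements of GF(2):
P(0) = 0 → root; P(1) = 1.
Roots: {0}.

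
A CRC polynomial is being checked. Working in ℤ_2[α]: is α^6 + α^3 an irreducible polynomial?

No

Write h(α) = α^6 + α^3.
Check for roots in ℤ_2: h(0) = 0 → root; h(1) = 0 → root.
h(0) = 0, so (α) divides h(α); h is reducible.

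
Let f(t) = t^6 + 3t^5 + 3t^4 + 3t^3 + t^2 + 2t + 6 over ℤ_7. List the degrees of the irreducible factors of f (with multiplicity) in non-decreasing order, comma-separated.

6

Complete factorization: f(t) = (t^6 + 3t^5 + 3t^4 + 3t^3 + t^2 + 2t + 6).
Factor degrees with multiplicity: 6 = 6.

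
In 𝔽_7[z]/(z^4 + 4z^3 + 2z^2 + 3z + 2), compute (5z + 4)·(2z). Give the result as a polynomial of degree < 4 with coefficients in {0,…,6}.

3z^2 + z

Multiply in 𝔽_7[z]: (5z + 4)·(2z) = 3z^2 + z.
Reduced: 3z^2 + z.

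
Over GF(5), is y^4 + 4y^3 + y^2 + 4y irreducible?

Write h(y) = y^4 + 4y^3 + y^2 + 4y.
Check for roots in GF(5): h(0) = 0 → root; h(1) = 0 → root; h(2) = 0 → root; h(3) = 0 → root; h(4) = 4.
h(0) = 0, so (y) divides h(y); h is reducible.

No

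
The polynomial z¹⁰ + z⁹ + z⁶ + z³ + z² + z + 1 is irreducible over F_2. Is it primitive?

Yes

Write f(z) = z¹⁰ + z⁹ + z⁶ + z³ + z² + z + 1.
|GF(2^10)^×| = 2^10 − 1 = 1023. Prime factorization: 1023 = 3·11·31.
f is primitive ⇔ z has order 1023 in GF(2)[z]/(f), i.e. z^(1023/q) ≠ 1 for each prime q | 1023.
z^(341) mod f = z⁷ + z⁶ + z + 1.
z^(93) mod f = z⁶ + z⁵ + z⁴ + z³.
z^(33) mod f = z⁷ + z⁶ + z⁵ + z⁴ + z³ + 1.
None equal 1, so z has full order 1023; f is primitive.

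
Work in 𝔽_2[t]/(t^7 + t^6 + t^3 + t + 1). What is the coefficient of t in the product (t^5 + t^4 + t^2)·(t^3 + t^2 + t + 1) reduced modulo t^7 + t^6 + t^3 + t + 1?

Multiply in 𝔽_2[t]: (t^5 + t^4 + t^2)·(t^3 + t^2 + t + 1) = t^8 + t^5 + t^3 + t^2.
Reduce using t^7 ≡ t^6 + t^3 + t + 1 (mod t^7 + t^6 + t^3 + t + 1).
Reduced: t^6 + t^5 + t^4 + 1.

0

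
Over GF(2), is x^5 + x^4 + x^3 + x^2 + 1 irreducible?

Yes

Write m(x) = x^5 + x^4 + x^3 + x^2 + 1.
Check for roots in GF(2): m(0) = 1; m(1) = 1.
No roots, so no linear factors.
Monic irreducibles of degree 2 over GF(2): x^2 + x + 1.
None of them divide m (all give nonzero remainder).
No irreducible factor of degree ≤ 2 exists, so m is irreducible over GF(2).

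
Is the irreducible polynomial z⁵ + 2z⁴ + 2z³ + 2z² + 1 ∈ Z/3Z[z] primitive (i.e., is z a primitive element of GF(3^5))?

No

Write f(z) = z⁵ + 2z⁴ + 2z³ + 2z² + 1.
|GF(3^5)^×| = 3^5 − 1 = 242. Prime factorization: 242 = 2·11^2.
f is primitive ⇔ z has order 242 in GF(3)[z]/(f), i.e. z^(242/q) ≠ 1 for each prime q | 242.
z^(121) mod f = 2.
z^(22) mod f = 1
Since z^(22) = 1, the order of z divides 22 < 242; not primitive.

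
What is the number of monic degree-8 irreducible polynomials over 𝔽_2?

30

x^(2^8) − x is the product of all monic irreducibles of degree dividing 8; Möbius inversion gives N = (1/8) Σ μ(8/d)·2^d.
Divisors of 8: 1, 2, 4, 8; μ(8/d) for each: 0, 0, -1, 1.
Σ = − 2^4 + 2^8 = 240.
N = 240/8 = 30.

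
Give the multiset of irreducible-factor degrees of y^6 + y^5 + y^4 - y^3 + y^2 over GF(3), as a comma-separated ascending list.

1, 1, 1, 1, 2

Write g(y) = y^6 + y^5 + y^4 - y^3 + y^2.
Roots in GF(3): g(0) = 0 → root; g(1) = 0 → root; g(2) = 0 → root.
Linear factors from roots: (y), (y - 1), (y + 1).
Complete factorization: g(y) = (y + 1)·(y - 1)·(y)^2·(y^2 + y - 1).
Factor degrees with multiplicity: 1 + 1 + 1 + 1 + 2 = 6.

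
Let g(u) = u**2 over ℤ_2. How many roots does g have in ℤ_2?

Evaluate at each of the 2 elements of ℤ_2:
g(0) = 0 → root; g(1) = 1.
Roots: {0}.

1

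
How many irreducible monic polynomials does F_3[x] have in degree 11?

16104

x^(3^11) − x is the product of all monic irreducibles of degree dividing 11; Möbius inversion gives N = (1/11) Σ μ(11/d)·3^d.
Divisors of 11: 1, 11; μ(11/d) for each: -1, 1.
Σ = − 3^1 + 3^11 = 177144.
N = 177144/11 = 16104.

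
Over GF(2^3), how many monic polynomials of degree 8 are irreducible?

2096640

Gauss's count: N_{8}(8) = (1/8) Σ_{d|8} μ(8/d)·8^d.
Divisors of 8: 1, 2, 4, 8; μ(8/d) for each: 0, 0, -1, 1.
Σ = − 8^4 + 8^8 = 16773120.
N = 16773120/8 = 2096640.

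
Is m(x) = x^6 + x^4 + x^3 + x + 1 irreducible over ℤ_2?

Check for roots in ℤ_2: m(0) = 1; m(1) = 1.
No roots, so no linear factors.
Monic irreducibles of degree 2 over GF(2): x^2 + x + 1.
None of them divide m (all give nonzero remainder).
Monic irreducibles of degree 3 over GF(2): x^3 + x + 1, x^3 + x^2 + 1.
None of them divide m (all give nonzero remainder).
No irreducible factor of degree ≤ 3 exists, so m is irreducible over GF(2).

Yes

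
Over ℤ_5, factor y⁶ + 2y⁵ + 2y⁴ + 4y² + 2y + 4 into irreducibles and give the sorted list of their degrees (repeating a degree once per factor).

1, 2, 3

Write f(y) = y⁶ + 2y⁵ + 2y⁴ + 4y² + 2y + 4.
Roots in ℤ_5: f(0) = 4; f(1) = 0 → root; f(2) = 4; f(3) = 3; f(4) = 2.
Linear factors from roots: (y + 4).
Complete factorization: f(y) = (y + 4)·(y² + 2y + 3)·(y³ + y² + 2).
Factor degrees with multiplicity: 1 + 2 + 3 = 6.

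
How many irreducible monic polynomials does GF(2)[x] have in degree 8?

x^(2^8) − x is the product of all monic irreducibles of degree dividing 8; Möbius inversion gives N = (1/8) Σ μ(8/d)·2^d.
Divisors of 8: 1, 2, 4, 8; μ(8/d) for each: 0, 0, -1, 1.
Σ = − 2^4 + 2^8 = 240.
N = 240/8 = 30.

30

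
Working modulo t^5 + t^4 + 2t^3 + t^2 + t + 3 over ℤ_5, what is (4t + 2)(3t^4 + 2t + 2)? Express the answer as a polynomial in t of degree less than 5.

4t^4 + t^3 + t^2 + 3

Multiply in ℤ_5[t]: (4t + 2)·(3t^4 + 2t + 2) = 2t^5 + t^4 + 3t^2 + 2t + 4.
Reduce using t^5 ≡ 4t^4 + 3t^3 + 4t^2 + 4t + 2 (mod t^5 + t^4 + 2t^3 + t^2 + t + 3).
Reduced: 4t^4 + t^3 + t^2 + 3.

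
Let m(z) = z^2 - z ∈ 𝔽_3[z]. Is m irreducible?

No

Check for roots in 𝔽_3: m(0) = 0 → root; m(1) = 0 → root; m(2) = 2.
m(0) = 0, so (z) divides m(z); m is reducible.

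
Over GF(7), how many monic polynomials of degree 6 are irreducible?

19544

x^(7^6) − x is the product of all monic irreducibles of degree dividing 6; Möbius inversion gives N = (1/6) Σ μ(6/d)·7^d.
Divisors of 6: 1, 2, 3, 6; μ(6/d) for each: 1, -1, -1, 1.
Σ = 7^1 − 7^2 − 7^3 + 7^6 = 117264.
N = 117264/6 = 19544.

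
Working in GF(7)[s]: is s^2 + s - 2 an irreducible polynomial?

No

Write f(s) = s^2 + s - 2.
Check for roots in GF(7): f(0) = 5; f(1) = 0 → root; f(2) = 4; f(3) = 3; f(4) = 4; f(5) = 0 → root; f(6) = 5.
f(1) = 0, so (s − 1) divides f(s); f is reducible.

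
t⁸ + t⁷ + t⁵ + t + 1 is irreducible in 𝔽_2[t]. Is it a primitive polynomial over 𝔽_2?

Write f(t) = t⁸ + t⁷ + t⁵ + t + 1.
|GF(2^8)^×| = 2^8 − 1 = 255. Prime factorization: 255 = 3·5·17.
f is primitive ⇔ t has order 255 in GF(2)[t]/(f), i.e. t^(255/q) ≠ 1 for each prime q | 255.
t^(85) mod f = 1
t^(51) mod f = t⁶ + t⁴ + t³ + t.
t^(15) mod f = t⁵ + t⁴ + t³.
Since t^(85) = 1, the order of t divides 85 < 255; not primitive.

No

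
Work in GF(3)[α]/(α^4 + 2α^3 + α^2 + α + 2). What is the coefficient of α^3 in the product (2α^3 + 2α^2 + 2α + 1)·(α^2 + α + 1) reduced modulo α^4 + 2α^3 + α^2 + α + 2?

Multiply in GF(3)[α]: (2α^3 + 2α^2 + 2α + 1)·(α^2 + α + 1) = 2α^5 + α^4 + 2α^2 + 1.
Reduce using α^4 ≡ α^3 + 2α^2 + 2α + 1 (mod α^4 + 2α^3 + α^2 + α + 2).
Reduced: α^3 + 2α + 1.

1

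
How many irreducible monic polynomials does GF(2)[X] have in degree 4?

x^(2^4) − x is the product of all monic irreducibles of degree dividing 4; Möbius inversion gives N = (1/4) Σ μ(4/d)·2^d.
Divisors of 4: 1, 2, 4; μ(4/d) for each: 0, -1, 1.
Σ = − 2^2 + 2^4 = 12.
N = 12/4 = 3.

3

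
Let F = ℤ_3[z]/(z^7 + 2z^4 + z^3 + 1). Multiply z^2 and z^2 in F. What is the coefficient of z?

Multiply in ℤ_3[z]: (z^2)·(z^2) = z^4.
Reduced: z^4.

0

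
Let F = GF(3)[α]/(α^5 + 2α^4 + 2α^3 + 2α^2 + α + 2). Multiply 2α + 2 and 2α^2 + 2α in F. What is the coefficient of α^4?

Multiply in GF(3)[α]: (2α + 2)·(2α^2 + 2α) = α^3 + 2α^2 + α.
Reduced: α^3 + 2α^2 + α.

0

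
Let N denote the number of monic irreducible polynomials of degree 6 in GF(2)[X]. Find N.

9

The number of monic irreducibles of degree 6 over GF(2) is (1/6)·Σ_{d∣6} μ(6/d) 2^d.
Divisors of 6: 1, 2, 3, 6; μ(6/d) for each: 1, -1, -1, 1.
Σ = 2^1 − 2^2 − 2^3 + 2^6 = 54.
N = 54/6 = 9.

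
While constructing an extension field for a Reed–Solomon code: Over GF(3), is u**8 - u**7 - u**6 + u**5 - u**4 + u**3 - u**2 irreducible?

No

Write P(u) = u**8 - u**7 - u**6 + u**5 - u**4 + u**3 - u**2.
Check for roots in GF(3): P(0) = 0 → root; P(1) = 2; P(2) = 0 → root.
P(0) = 0, so (u) divides P(u); P is reducible.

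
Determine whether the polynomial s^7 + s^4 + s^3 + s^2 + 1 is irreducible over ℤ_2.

Write P(s) = s^7 + s^4 + s^3 + s^2 + 1.
Check for roots in ℤ_2: P(0) = 1; P(1) = 1.
No roots, so no linear factors.
Monic irreducibles of degree 2 over GF(2): s^2 + s + 1.
None of them divide P (all give nonzero remainder).
Monic irreducibles of degree 3 over GF(2): s^3 + s + 1, s^3 + s^2 + 1.
None of them divide P (all give nonzero remainder).
No irreducible factor of degree ≤ 3 exists, so P is irreducible over GF(2).

Yes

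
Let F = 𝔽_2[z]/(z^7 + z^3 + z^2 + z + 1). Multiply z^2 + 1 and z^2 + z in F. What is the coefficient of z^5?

0

Multiply in 𝔽_2[z]: (z^2 + 1)·(z^2 + z) = z^4 + z^3 + z^2 + z.
Reduced: z^4 + z^3 + z^2 + z.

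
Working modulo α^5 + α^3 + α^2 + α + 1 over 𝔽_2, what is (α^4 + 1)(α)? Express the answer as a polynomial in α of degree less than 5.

α^3 + α^2 + 1

Multiply in 𝔽_2[α]: (α^4 + 1)·(α) = α^5 + α.
Reduce using α^5 ≡ α^3 + α^2 + α + 1 (mod α^5 + α^3 + α^2 + α + 1).
Reduced: α^3 + α^2 + 1.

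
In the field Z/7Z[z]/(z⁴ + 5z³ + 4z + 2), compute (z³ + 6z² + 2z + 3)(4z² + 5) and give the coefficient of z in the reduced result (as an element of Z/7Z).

Multiply in Z/7Z[z]: (z³ + 6z² + 2z + 3)·(4z² + 5) = 4z⁵ + 3z⁴ + 6z³ + 3z + 1.
Reduce using z⁴ ≡ 2z³ + 3z + 5 (mod z⁴ + 5z³ + 4z + 2).
Reduced: 5z².

0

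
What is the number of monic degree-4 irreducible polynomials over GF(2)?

Gauss's count: N_{2}(4) = (1/4) Σ_{d|4} μ(4/d)·2^d.
Divisors of 4: 1, 2, 4; μ(4/d) for each: 0, -1, 1.
Σ = − 2^2 + 2^4 = 12.
N = 12/4 = 3.

3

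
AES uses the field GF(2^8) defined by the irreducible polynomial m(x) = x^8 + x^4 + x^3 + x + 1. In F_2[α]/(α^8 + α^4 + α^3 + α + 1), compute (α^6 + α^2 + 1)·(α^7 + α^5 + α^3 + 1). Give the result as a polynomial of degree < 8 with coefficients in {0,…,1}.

α^7 + α^6 + α^4 + α^3

Multiply in F_2[α]: (α^6 + α^2 + 1)·(α^7 + α^5 + α^3 + 1) = α^13 + α^11 + α^6 + α^3 + α^2 + 1.
Reduce using α^8 ≡ α^4 + α^3 + α + 1 (mod α^8 + α^4 + α^3 + α + 1).
Reduced: α^7 + α^6 + α^4 + α^3.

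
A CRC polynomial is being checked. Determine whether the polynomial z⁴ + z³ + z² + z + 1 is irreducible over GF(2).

Yes

Write g(z) = z⁴ + z³ + z² + z + 1.
Check for roots in GF(2): g(0) = 1; g(1) = 1.
No roots, so no linear factors.
Monic irreducibles of degree 2 over GF(2): z² + z + 1.
None of them divide g (all give nonzero remainder).
No irreducible factor of degree ≤ 2 exists, so g is irreducible over GF(2).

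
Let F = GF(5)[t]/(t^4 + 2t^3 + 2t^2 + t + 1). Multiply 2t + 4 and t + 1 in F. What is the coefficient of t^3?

Multiply in GF(5)[t]: (2t + 4)·(t + 1) = 2t^2 + t + 4.
Reduced: 2t^2 + t + 4.

0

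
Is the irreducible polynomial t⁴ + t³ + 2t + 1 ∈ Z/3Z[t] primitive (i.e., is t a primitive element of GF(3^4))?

Write f(t) = t⁴ + t³ + 2t + 1.
|GF(3^4)^×| = 3^4 − 1 = 80. Prime factorization: 80 = 2^4·5.
f is primitive ⇔ t has order 80 in GF(3)[t]/(f), i.e. t^(80/q) ≠ 1 for each prime q | 80.
t^(40) mod f = 1
t^(16) mod f = 2t² + t + 1.
Since t^(40) = 1, the order of t divides 40 < 80; not primitive.

No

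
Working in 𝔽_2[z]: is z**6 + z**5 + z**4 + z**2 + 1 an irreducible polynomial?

Write h(z) = z**6 + z**5 + z**4 + z**2 + 1.
Check for roots in 𝔽_2: h(0) = 1; h(1) = 1.
No roots, so no linear factors.
Monic irreducibles of degree 2 over GF(2): z**2 + z + 1.
None of them divide h (all give nonzero remainder).
Monic irreducibles of degree 3 over GF(2): z**3 + z + 1, z**3 + z**2 + 1.
None of them divide h (all give nonzero remainder).
No irreducible factor of degree ≤ 3 exists, so h is irreducible over GF(2).

Yes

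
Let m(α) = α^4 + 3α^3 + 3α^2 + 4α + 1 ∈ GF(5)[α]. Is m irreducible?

Check for roots in GF(5): m(0) = 1; m(1) = 2; m(2) = 1; m(3) = 2; m(4) = 3.
No roots, so no linear factors.
Degree-2 irreducible divisors: test the 10 monic irreducibles of degree 2 over GF(5).
None of them divide m (all give nonzero remainder).
No irreducible factor of degree ≤ 2 exists, so m is irreducible over GF(5).

Yes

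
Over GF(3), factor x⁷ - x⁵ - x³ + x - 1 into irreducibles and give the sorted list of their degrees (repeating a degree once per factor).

7

Write f(x) = x⁷ - x⁵ - x³ + x - 1.
Roots in GF(3): f(0) = 2; f(1) = 2; f(2) = 2.
Complete factorization: f(x) = (x⁷ - x⁵ - x³ + x - 1).
Factor degrees with multiplicity: 7 = 7.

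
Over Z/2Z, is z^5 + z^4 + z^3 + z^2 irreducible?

Write g(z) = z^5 + z^4 + z^3 + z^2.
Check for roots in Z/2Z: g(0) = 0 → root; g(1) = 0 → root.
g(0) = 0, so (z) divides g(z); g is reducible.

No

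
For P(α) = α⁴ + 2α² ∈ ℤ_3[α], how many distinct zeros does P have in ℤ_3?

Evaluate at each of the 3 elements of ℤ_3:
P(0) = 0 → root; P(1) = 0 → root; P(2) = 0 → root.
Roots: {0, 1, 2}.

3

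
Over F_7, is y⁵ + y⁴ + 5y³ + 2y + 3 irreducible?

Yes

Write h(y) = y⁵ + y⁴ + 5y³ + 2y + 3.
Check for roots in F_7: h(0) = 3; h(1) = 5; h(2) = 4; h(3) = 6; h(4) = 1; h(5) = 6; h(6) = 3.
No roots, so no linear factors.
Degree-2 irreducible divisors: test the 21 monic irreducibles of degree 2 over GF(7).
None of them divide h (all give nonzero remainder).
No irreducible factor of degree ≤ 2 exists, so h is irreducible over GF(7).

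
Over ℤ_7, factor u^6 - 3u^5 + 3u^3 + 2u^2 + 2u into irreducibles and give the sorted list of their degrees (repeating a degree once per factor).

1, 1, 1, 3

Write f(u) = u^6 - 3u^5 + 3u^3 + 2u^2 + 2u.
Linear factors from roots: (u), (u - 3), (u + 2).
Complete factorization: f(u) = (u)·(u + 2)·(u - 3)·(u^3 - 2u^2 - 3u + 2).
Factor degrees with multiplicity: 1 + 1 + 1 + 3 = 6.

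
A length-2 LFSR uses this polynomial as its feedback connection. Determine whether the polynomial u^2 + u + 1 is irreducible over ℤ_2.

Yes

Write f(u) = u^2 + u + 1.
Check for roots in ℤ_2: f(0) = 1; f(1) = 1.
No roots. A degree-2 polynomial over a field with no linear factor is irreducible.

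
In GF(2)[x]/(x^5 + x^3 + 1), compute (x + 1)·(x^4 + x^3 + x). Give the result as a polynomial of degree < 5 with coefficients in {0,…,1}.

x^2 + x + 1

Multiply in GF(2)[x]: (x + 1)·(x^4 + x^3 + x) = x^5 + x^3 + x^2 + x.
Reduce using x^5 ≡ x^3 + 1 (mod x^5 + x^3 + 1).
Reduced: x^2 + x + 1.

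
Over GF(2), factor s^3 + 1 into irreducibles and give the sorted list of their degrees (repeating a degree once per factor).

Write g(s) = s^3 + 1.
Roots in GF(2): g(0) = 1; g(1) = 0 → root.
Linear factors from roots: (s + 1).
Complete factorization: g(s) = (s + 1)·(s^2 + s + 1).
Factor degrees with multiplicity: 1 + 2 = 3.

1, 2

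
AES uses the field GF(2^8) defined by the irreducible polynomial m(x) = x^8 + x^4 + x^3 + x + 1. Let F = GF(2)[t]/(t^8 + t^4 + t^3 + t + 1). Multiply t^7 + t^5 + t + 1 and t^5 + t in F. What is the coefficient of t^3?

Multiply in GF(2)[t]: (t^7 + t^5 + t + 1)·(t^5 + t) = t^12 + t^10 + t^8 + t^5 + t^2 + t.
Reduce using t^8 ≡ t^4 + t^3 + t + 1 (mod t^8 + t^4 + t^3 + t + 1).
Reduced: t^7 + t^6 + t^5 + t^4 + t^3 + t.

1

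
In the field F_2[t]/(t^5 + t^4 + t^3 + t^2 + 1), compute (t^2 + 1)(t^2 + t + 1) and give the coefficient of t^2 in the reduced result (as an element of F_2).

0

Multiply in F_2[t]: (t^2 + 1)·(t^2 + t + 1) = t^4 + t^3 + t + 1.
Reduced: t^4 + t^3 + t + 1.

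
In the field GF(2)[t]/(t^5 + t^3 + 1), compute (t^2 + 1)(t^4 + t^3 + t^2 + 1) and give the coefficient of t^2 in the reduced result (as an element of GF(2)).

0

Multiply in GF(2)[t]: (t^2 + 1)·(t^4 + t^3 + t^2 + 1) = t^6 + t^5 + t^3 + 1.
Reduce using t^5 ≡ t^3 + 1 (mod t^5 + t^3 + 1).
Reduced: t^4 + t.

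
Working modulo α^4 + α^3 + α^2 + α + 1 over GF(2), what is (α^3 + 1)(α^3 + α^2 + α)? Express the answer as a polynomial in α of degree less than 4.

α

Multiply in GF(2)[α]: (α^3 + 1)·(α^3 + α^2 + α) = α^6 + α^5 + α^4 + α^3 + α^2 + α.
Reduce using α^4 ≡ α^3 + α^2 + α + 1 (mod α^4 + α^3 + α^2 + α + 1).
Reduced: α.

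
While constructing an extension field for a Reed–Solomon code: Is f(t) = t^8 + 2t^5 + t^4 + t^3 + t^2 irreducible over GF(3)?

Check for roots in GF(3): f(0) = 0 → root; f(1) = 0 → root; f(2) = 0 → root.
f(0) = 0, so (t) divides f(t); f is reducible.

No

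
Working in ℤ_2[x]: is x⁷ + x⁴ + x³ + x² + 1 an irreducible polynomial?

Yes

Write P(x) = x⁷ + x⁴ + x³ + x² + 1.
Check for roots in ℤ_2: P(0) = 1; P(1) = 1.
No roots, so no linear factors.
Monic irreducibles of degree 2 over GF(2): x² + x + 1.
None of them divide P (all give nonzero remainder).
Monic irreducibles of degree 3 over GF(2): x³ + x + 1, x³ + x² + 1.
None of them divide P (all give nonzero remainder).
No irreducible factor of degree ≤ 3 exists, so P is irreducible over GF(2).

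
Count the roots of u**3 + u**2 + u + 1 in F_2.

1

Write g(u) = u**3 + u**2 + u + 1.
Evaluate at each of the 2 elements of F_2:
g(0) = 1; g(1) = 0 → root.
Roots: {1}.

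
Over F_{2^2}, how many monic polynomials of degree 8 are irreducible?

Gauss's count: N_{4}(8) = (1/8) Σ_{d|8} μ(8/d)·4^d.
Divisors of 8: 1, 2, 4, 8; μ(8/d) for each: 0, 0, -1, 1.
Σ = − 4^4 + 4^8 = 65280.
N = 65280/8 = 8160.

8160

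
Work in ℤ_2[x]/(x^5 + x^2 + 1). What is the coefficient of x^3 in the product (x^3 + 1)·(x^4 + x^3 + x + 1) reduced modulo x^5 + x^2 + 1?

Multiply in ℤ_2[x]: (x^3 + 1)·(x^4 + x^3 + x + 1) = x^7 + x^6 + x + 1.
Reduce using x^5 ≡ x^2 + 1 (mod x^5 + x^2 + 1).
Reduced: x^4 + x^3 + x^2 + 1.

1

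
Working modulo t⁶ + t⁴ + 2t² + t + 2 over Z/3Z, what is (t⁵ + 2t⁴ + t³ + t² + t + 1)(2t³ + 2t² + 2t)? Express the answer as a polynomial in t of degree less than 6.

Multiply in Z/3Z[t]: (t⁵ + 2t⁴ + t³ + t² + t + 1)·(2t³ + 2t² + 2t) = 2t⁸ + 2t⁶ + 2t⁵ + t² + 2t.
Reduce using t⁶ ≡ 2t⁴ + t² + 2t + 1 (mod t⁶ + t⁴ + 2t² + t + 2).
Reduced: 2t⁵ + 2t⁴ + t³ + 2t.

2t^5 + 2t^4 + t^3 + 2t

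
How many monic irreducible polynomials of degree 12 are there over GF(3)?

The number of monic irreducibles of degree 12 over GF(3) is (1/12)·Σ_{d∣12} μ(12/d) 3^d.
Divisors of 12: 1, 2, 3, 4, 6, 12; μ(12/d) for each: 0, 1, 0, -1, -1, 1.
Σ = 3^2 − 3^4 − 3^6 + 3^12 = 530640.
N = 530640/12 = 44220.

44220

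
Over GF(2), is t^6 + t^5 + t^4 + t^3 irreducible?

Write m(t) = t^6 + t^5 + t^4 + t^3.
Check for roots in GF(2): m(0) = 0 → root; m(1) = 0 → root.
m(0) = 0, so (t) divides m(t); m is reducible.

No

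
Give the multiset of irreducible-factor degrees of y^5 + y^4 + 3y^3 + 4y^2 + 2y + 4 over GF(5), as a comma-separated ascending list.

1, 2, 2

Write h(y) = y^5 + y^4 + 3y^3 + 4y^2 + 2y + 4.
Roots in GF(5): h(0) = 4; h(1) = 0 → root; h(2) = 1; h(3) = 1; h(4) = 3.
Linear factors from roots: (y + 4).
Complete factorization: h(y) = (y + 4)·(y^2 + 2)·(y^2 + 2y + 3).
Factor degrees with multiplicity: 1 + 2 + 2 = 5.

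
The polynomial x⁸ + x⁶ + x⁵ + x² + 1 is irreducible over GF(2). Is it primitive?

Write f(x) = x⁸ + x⁶ + x⁵ + x² + 1.
|GF(2^8)^×| = 2^8 − 1 = 255. Prime factorization: 255 = 3·5·17.
f is primitive ⇔ x has order 255 in GF(2)[x]/(f), i.e. x^(255/q) ≠ 1 for each prime q | 255.
x^(85) mod f = x⁷ + x³ + 1.
x^(51) mod f = x⁶ + x⁵ + 1.
x^(15) mod f = x⁷ + x⁶ + x⁵ + x⁴ + x² + x + 1.
None equal 1, so x has full order 255; f is primitive.

Yes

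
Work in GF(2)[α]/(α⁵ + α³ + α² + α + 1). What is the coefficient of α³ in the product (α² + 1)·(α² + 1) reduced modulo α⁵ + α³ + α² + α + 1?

0

Multiply in GF(2)[α]: (α² + 1)·(α² + 1) = α⁴ + 1.
Reduced: α⁴ + 1.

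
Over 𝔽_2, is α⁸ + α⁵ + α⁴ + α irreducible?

No

Write f(α) = α⁸ + α⁵ + α⁴ + α.
Check for roots in 𝔽_2: f(0) = 0 → root; f(1) = 0 → root.
f(0) = 0, so (α) divides f(α); f is reducible.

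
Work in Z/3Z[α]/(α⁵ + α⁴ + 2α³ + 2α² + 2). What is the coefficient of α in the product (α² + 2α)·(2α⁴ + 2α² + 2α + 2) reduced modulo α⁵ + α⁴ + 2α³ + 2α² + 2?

0

Multiply in Z/3Z[α]: (α² + 2α)·(2α⁴ + 2α² + 2α + 2) = 2α⁶ + α⁵ + 2α⁴ + α.
Reduce using α⁵ ≡ 2α⁴ + α³ + α² + 1 (mod α⁵ + α⁴ + 2α³ + 2α² + 2).
Reduced: 2α⁴ + α³ + 2α² + 2.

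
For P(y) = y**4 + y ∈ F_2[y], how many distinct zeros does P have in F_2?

2

Evaluate at each of the 2 elements of F_2:
P(0) = 0 → root; P(1) = 0 → root.
Roots: {0, 1}.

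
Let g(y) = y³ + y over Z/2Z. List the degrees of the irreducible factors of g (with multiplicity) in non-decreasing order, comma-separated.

Roots in Z/2Z: g(0) = 0 → root; g(1) = 0 → root.
Linear factors from roots: (y), (y + 1).
Complete factorization: g(y) = (y)·(y + 1)^2.
Factor degrees with multiplicity: 1 + 1 + 1 = 3.

1, 1, 1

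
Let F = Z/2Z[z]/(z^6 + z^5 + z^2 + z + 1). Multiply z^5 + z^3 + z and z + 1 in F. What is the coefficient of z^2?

Multiply in Z/2Z[z]: (z^5 + z^3 + z)·(z + 1) = z^6 + z^5 + z^4 + z^3 + z^2 + z.
Reduce using z^6 ≡ z^5 + z^2 + z + 1 (mod z^6 + z^5 + z^2 + z + 1).
Reduced: z^4 + z^3 + 1.

0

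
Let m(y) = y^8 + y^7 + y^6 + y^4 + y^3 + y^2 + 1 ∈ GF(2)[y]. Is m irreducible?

Check for roots in GF(2): m(0) = 1; m(1) = 1.
No roots, so no linear factors.
Monic irreducibles of degree 2 over GF(2): y^2 + y + 1.
None of them divide m (all give nonzero remainder).
Monic irreducibles of degree 3 over GF(2): y^3 + y + 1, y^3 + y^2 + 1.
None of them divide m (all give nonzero remainder).
Monic irreducibles of degree 4 over GF(2): y^4 + y + 1, y^4 + y^3 + 1, y^4 + y^3 + y^2 + y + 1.
None of them divide m (all give nonzero remainder).
No irreducible factor of degree ≤ 4 exists, so m is irreducible over GF(2).

Yes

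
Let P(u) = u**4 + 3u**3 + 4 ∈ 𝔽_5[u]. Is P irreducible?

Check for roots in 𝔽_5: P(0) = 4; P(1) = 3; P(2) = 4; P(3) = 1; P(4) = 2.
No roots, so no linear factors.
Degree-2 irreducible divisors: test the 10 monic irreducibles of degree 2 over GF(5).
None of them divide P (all give nonzero remainder).
No irreducible factor of degree ≤ 2 exists, so P is irreducible over GF(5).

Yes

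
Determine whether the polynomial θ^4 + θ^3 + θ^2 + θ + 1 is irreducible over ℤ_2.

Write h(θ) = θ^4 + θ^3 + θ^2 + θ + 1.
Check for roots in ℤ_2: h(0) = 1; h(1) = 1.
No roots, so no linear factors.
Monic irreducibles of degree 2 over GF(2): θ^2 + θ + 1.
None of them divide h (all give nonzero remainder).
No irreducible factor of degree ≤ 2 exists, so h is irreducible over GF(2).

Yes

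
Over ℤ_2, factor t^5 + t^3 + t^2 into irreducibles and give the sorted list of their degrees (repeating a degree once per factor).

1, 1, 3

Write f(t) = t^5 + t^3 + t^2.
Roots in ℤ_2: f(0) = 0 → root; f(1) = 1.
Linear factors from roots: (t).
Complete factorization: f(t) = (t)^2·(t^3 + t + 1).
Factor degrees with multiplicity: 1 + 1 + 3 = 5.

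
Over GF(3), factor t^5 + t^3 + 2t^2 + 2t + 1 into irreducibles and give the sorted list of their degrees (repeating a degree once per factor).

Write h(t) = t^5 + t^3 + 2t^2 + 2t + 1.
Roots in GF(3): h(0) = 1; h(1) = 1; h(2) = 2.
Complete factorization: h(t) = (t^5 + t^3 + 2t^2 + 2t + 1).
Factor degrees with multiplicity: 5 = 5.

5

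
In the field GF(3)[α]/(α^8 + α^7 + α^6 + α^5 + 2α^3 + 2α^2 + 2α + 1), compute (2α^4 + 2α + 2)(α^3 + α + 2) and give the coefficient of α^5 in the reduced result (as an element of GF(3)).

Multiply in GF(3)[α]: (2α^4 + 2α + 2)·(α^3 + α + 2) = 2α^7 + 2α^5 + 2α^3 + 2α^2 + 1.
Reduced: 2α^7 + 2α^5 + 2α^3 + 2α^2 + 1.

2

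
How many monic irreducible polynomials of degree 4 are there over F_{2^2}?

60

Gauss's count: N_{4}(4) = (1/4) Σ_{d|4} μ(4/d)·4^d.
Divisors of 4: 1, 2, 4; μ(4/d) for each: 0, -1, 1.
Σ = − 4^2 + 4^4 = 240.
N = 240/4 = 60.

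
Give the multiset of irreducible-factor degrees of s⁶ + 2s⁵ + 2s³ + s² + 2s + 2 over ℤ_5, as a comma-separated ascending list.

Write g(s) = s⁶ + 2s⁵ + 2s³ + s² + 2s + 2.
Roots in ℤ_5: g(0) = 2; g(1) = 0 → root; g(2) = 4; g(3) = 1; g(4) = 3.
Linear factors from roots: (s - 1).
Complete factorization: g(s) = (s - 1)·(s² + 2s - 2)·(s³ + s² - 2s + 1).
Factor degrees with multiplicity: 1 + 2 + 3 = 6.

1, 2, 3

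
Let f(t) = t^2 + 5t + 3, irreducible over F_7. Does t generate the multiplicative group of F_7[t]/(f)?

|GF(7^2)^×| = 7^2 − 1 = 48. Prime factorization: 48 = 2^4·3.
f is primitive ⇔ t has order 48 in GF(7)[t]/(f), i.e. t^(48/q) ≠ 1 for each prime q | 48.
t^(24) mod f = 6.
t^(16) mod f = 2.
None equal 1, so t has full order 48; f is primitive.

Yes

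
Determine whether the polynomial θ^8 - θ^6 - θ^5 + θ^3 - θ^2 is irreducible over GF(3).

No

Write h(θ) = θ^8 - θ^6 - θ^5 + θ^3 - θ^2.
Check for roots in GF(3): h(0) = 0 → root; h(1) = 2; h(2) = 2.
h(0) = 0, so (θ) divides h(θ); h is reducible.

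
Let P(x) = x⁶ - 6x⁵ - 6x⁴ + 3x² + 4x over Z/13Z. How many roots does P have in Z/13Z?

6

Evaluate at each of the 13 elements of Z/13Z:
P(0) = 0 → root; P(1) = 9; P(2) = 4; P(3) = 7; P(4) = 3; P(5) = 6; P(6) = 0 → root; P(7) = 2; P(8) = 0 → root; P(9) = 0 → root; P(10) = 0 → root; P(11) = 8; P(12) = 0 → root.
Roots: {0, 6, 8, 9, 10, 12}.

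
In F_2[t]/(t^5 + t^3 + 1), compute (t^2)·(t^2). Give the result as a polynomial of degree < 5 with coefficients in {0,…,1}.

t^4

Multiply in F_2[t]: (t^2)·(t^2) = t^4.
Reduced: t^4.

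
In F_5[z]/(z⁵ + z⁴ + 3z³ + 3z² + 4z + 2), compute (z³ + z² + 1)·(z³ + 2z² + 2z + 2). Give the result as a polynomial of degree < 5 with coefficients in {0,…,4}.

Multiply in F_5[z]: (z³ + z² + 1)·(z³ + 2z² + 2z + 2) = z⁶ + 3z⁵ + 4z⁴ + 4z² + 2z + 2.
Reduce using z⁵ ≡ 4z⁴ + 2z³ + 2z² + z + 3 (mod z⁵ + z⁴ + 3z³ + 3z² + 4z + 2).
Reduced: 4z⁴ + z³ + 4z² + 2z + 3.

4z^4 + z^3 + 4z^2 + 2z + 3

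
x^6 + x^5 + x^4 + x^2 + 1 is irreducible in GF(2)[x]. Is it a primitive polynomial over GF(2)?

Write f(x) = x^6 + x^5 + x^4 + x^2 + 1.
|GF(2^6)^×| = 2^6 − 1 = 63. Prime factorization: 63 = 3^2·7.
f is primitive ⇔ x has order 63 in GF(2)[x]/(f), i.e. x^(63/q) ≠ 1 for each prime q | 63.
x^(21) mod f = 1
x^(9) mod f = x^3 + 1.
Since x^(21) = 1, the order of x divides 21 < 63; not primitive.

No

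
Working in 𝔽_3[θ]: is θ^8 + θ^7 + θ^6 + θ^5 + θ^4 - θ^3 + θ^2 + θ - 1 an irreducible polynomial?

Write f(θ) = θ^8 + θ^7 + θ^6 + θ^5 + θ^4 - θ^3 + θ^2 + θ - 1.
Check for roots in 𝔽_3: f(0) = 2; f(1) = 2; f(2) = 1.
No roots, so no linear factors.
Monic irreducibles of degree 2 over GF(3): θ^2 + 1, θ^2 + θ - 1, θ^2 - θ - 1.
None of them divide f (all give nonzero remainder).
Degree-3 irreducible divisors: test the 8 monic irreducibles of degree 3 over GF(3).
None of them divide f (all give nonzero remainder).
Degree-4 irreducible divisors: test the 18 monic irreducibles of degree 4 over GF(3).
None of them divide f (all give nonzero remainder).
No irreducible factor of degree ≤ 4 exists, so f is irreducible over GF(3).

Yes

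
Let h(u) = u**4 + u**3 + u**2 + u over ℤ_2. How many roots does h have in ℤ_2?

2

Evaluate at each of the 2 elements of ℤ_2:
h(0) = 0 → root; h(1) = 0 → root.
Roots: {0, 1}.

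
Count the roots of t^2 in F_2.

1

Write g(t) = t^2.
Evaluate at each of the 2 elements of F_2:
g(0) = 0 → root; g(1) = 1.
Roots: {0}.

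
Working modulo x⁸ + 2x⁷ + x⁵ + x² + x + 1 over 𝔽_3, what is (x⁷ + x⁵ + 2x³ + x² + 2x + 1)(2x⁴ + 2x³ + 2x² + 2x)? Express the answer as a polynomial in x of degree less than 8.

Multiply in 𝔽_3[x]: (x⁷ + x⁵ + 2x³ + x² + 2x + 1)·(2x⁴ + 2x³ + 2x² + 2x) = 2x¹¹ + 2x¹⁰ + x⁹ + x⁸ + 2x⁶ + x⁵ + 2x³ + 2x.
Reduce using x⁸ ≡ x⁷ + 2x⁵ + 2x² + 2x + 2 (mod x⁸ + 2x⁷ + x⁵ + x² + x + 1).
Reduced: x⁵ + 2x² + 2x + 2.

x^5 + 2x^2 + 2x + 2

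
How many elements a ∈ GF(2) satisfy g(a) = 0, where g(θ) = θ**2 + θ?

Evaluate at each of the 2 elements of GF(2):
g(0) = 0 → root; g(1) = 0 → root.
Roots: {0, 1}.

2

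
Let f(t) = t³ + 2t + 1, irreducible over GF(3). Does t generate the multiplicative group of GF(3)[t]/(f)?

|GF(3^3)^×| = 3^3 − 1 = 26. Prime factorization: 26 = 2·13.
f is primitive ⇔ t has order 26 in GF(3)[t]/(f), i.e. t^(26/q) ≠ 1 for each prime q | 26.
t^(13) mod f = 2.
t^(2) mod f = t².
None equal 1, so t has full order 26; f is primitive.

Yes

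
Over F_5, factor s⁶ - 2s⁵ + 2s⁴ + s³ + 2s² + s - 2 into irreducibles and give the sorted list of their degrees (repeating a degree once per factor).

6

Write g(s) = s⁶ - 2s⁵ + 2s⁴ + s³ + 2s² + s - 2.
Roots in F_5: g(0) = 3; g(1) = 3; g(2) = 3; g(3) = 1; g(4) = 3.
Complete factorization: g(s) = (s⁶ - 2s⁵ + 2s⁴ + s³ + 2s² + s - 2).
Factor degrees with multiplicity: 6 = 6.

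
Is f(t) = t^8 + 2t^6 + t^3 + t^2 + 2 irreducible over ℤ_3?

Yes

Check for roots in ℤ_3: f(0) = 2; f(1) = 1; f(2) = 2.
No roots, so no linear factors.
Monic irreducibles of degree 2 over GF(3): t^2 + 1, t^2 + t + 2, t^2 + 2t + 2.
None of them divide f (all give nonzero remainder).
Degree-3 irreducible divisors: test the 8 monic irreducibles of degree 3 over GF(3).
None of them divide f (all give nonzero remainder).
Degree-4 irreducible divisors: test the 18 monic irreducibles of degree 4 over GF(3).
None of them divide f (all give nonzero remainder).
No irreducible factor of degree ≤ 4 exists, so f is irreducible over GF(3).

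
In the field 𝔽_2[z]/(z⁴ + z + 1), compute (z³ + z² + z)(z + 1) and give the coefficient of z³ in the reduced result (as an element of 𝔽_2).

0

Multiply in 𝔽_2[z]: (z³ + z² + z)·(z + 1) = z⁴ + z.
Reduce using z⁴ ≡ z + 1 (mod z⁴ + z + 1).
Reduced: 1.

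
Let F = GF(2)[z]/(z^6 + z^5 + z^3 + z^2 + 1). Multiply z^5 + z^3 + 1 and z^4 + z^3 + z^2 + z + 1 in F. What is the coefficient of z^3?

0

Multiply in GF(2)[z]: (z^5 + z^3 + 1)·(z^4 + z^3 + z^2 + z + 1) = z^9 + z^8 + z^2 + z + 1.
Reduce using z^6 ≡ z^5 + z^3 + z^2 + 1 (mod z^6 + z^5 + z^3 + z^2 + 1).
Reduced: z.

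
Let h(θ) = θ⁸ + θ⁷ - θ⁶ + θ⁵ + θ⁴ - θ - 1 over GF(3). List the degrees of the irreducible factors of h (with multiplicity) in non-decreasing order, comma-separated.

Roots in GF(3): h(0) = 2; h(1) = 1; h(2) = 2.
Complete factorization: h(θ) = (θ⁸ + θ⁷ - θ⁶ + θ⁵ + θ⁴ - θ - 1).
Factor degrees with multiplicity: 8 = 8.

8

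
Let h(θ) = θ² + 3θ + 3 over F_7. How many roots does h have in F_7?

Evaluate at each of the 7 elements of F_7:
h(0) = 3; h(1) = 0 → root; h(2) = 6; h(3) = 0 → root; h(4) = 3; h(5) = 1; h(6) = 1.
Roots: {1, 3}.

2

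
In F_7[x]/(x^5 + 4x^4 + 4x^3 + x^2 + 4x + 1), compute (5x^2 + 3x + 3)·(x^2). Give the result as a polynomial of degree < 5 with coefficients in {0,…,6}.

5x^4 + 3x^3 + 3x^2

Multiply in F_7[x]: (5x^2 + 3x + 3)·(x^2) = 5x^4 + 3x^3 + 3x^2.
Reduced: 5x^4 + 3x^3 + 3x^2.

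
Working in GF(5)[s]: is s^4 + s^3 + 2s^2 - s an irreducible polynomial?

Write h(s) = s^4 + s^3 + 2s^2 - s.
Check for roots in GF(5): h(0) = 0 → root; h(1) = 3; h(2) = 0 → root; h(3) = 3; h(4) = 3.
h(0) = 0, so (s) divides h(s); h is reducible.

No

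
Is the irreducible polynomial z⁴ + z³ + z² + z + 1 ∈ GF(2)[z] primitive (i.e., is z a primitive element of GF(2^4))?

No

Write f(z) = z⁴ + z³ + z² + z + 1.
|GF(2^4)^×| = 2^4 − 1 = 15. Prime factorization: 15 = 3·5.
f is primitive ⇔ z has order 15 in GF(2)[z]/(f), i.e. z^(15/q) ≠ 1 for each prime q | 15.
z^(5) mod f = 1
z^(3) mod f = z³.
Since z^(5) = 1, the order of z divides 5 < 15; not primitive.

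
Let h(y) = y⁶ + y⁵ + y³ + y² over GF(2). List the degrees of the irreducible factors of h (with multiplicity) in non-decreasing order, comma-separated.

Roots in GF(2): h(0) = 0 → root; h(1) = 0 → root.
Linear factors from roots: (y), (y + 1).
Complete factorization: h(y) = (y)^2·(y + 1)^2·(y² + y + 1).
Factor degrees with multiplicity: 1 + 1 + 1 + 1 + 2 = 6.

1, 1, 1, 1, 2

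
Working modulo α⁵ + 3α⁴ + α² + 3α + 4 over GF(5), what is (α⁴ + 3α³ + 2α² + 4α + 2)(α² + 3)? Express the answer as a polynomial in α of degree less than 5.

2α^3 + 3α + 1

Multiply in GF(5)[α]: (α⁴ + 3α³ + 2α² + 4α + 2)·(α² + 3) = α⁶ + 3α⁵ + 3α³ + 3α² + 2α + 1.
Reduce using α⁵ ≡ 2α⁴ + 4α² + 2α + 1 (mod α⁵ + 3α⁴ + α² + 3α + 4).
Reduced: 2α³ + 3α + 1.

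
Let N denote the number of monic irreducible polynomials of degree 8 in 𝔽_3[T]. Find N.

810

x^(3^8) − x is the product of all monic irreducibles of degree dividing 8; Möbius inversion gives N = (1/8) Σ μ(8/d)·3^d.
Divisors of 8: 1, 2, 4, 8; μ(8/d) for each: 0, 0, -1, 1.
Σ = − 3^4 + 3^8 = 6480.
N = 6480/8 = 810.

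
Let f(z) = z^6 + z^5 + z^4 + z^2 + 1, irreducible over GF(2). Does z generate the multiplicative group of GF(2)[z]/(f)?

No

|GF(2^6)^×| = 2^6 − 1 = 63. Prime factorization: 63 = 3^2·7.
f is primitive ⇔ z has order 63 in GF(2)[z]/(f), i.e. z^(63/q) ≠ 1 for each prime q | 63.
z^(21) mod f = 1
z^(9) mod f = z^3 + 1.
Since z^(21) = 1, the order of z divides 21 < 63; not primitive.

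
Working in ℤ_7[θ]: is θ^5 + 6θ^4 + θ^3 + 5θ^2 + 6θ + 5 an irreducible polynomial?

Yes

Write g(θ) = θ^5 + 6θ^4 + θ^3 + 5θ^2 + 6θ + 5.
Check for roots in ℤ_7: g(0) = 5; g(1) = 3; g(2) = 5; g(3) = 5; g(4) = 3; g(5) = 6; g(6) = 1.
No roots, so no linear factors.
Degree-2 irreducible divisors: test the 21 monic irreducibles of degree 2 over GF(7).
None of them divide g (all give nonzero remainder).
No irreducible factor of degree ≤ 2 exists, so g is irreducible over GF(7).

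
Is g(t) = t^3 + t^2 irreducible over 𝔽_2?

Check for roots in 𝔽_2: g(0) = 0 → root; g(1) = 0 → root.
g(0) = 0, so (t) divides g(t); g is reducible.

No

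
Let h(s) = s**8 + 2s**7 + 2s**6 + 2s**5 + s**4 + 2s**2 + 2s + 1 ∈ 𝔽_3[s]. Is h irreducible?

Check for roots in 𝔽_3: h(0) = 1; h(1) = 1; h(2) = 1.
No roots, so no linear factors.
Monic irreducibles of degree 2 over GF(3): s**2 + 1, s**2 + s + 2, s**2 + 2s + 2.
None of them divide h (all give nonzero remainder).
Degree-3 irreducible divisors: test the 8 monic irreducibles of degree 3 over GF(3).
None of them divide h (all give nonzero remainder).
Degree-4 irreducible divisors: test the 18 monic irreducibles of degree 4 over GF(3).
None of them divide h (all give nonzero remainder).
No irreducible factor of degree ≤ 4 exists, so h is irreducible over GF(3).

Yes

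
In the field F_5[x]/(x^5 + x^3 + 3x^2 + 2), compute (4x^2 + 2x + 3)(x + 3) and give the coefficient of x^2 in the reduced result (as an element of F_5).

Multiply in F_5[x]: (4x^2 + 2x + 3)·(x + 3) = 4x^3 + 4x^2 + 4x + 4.
Reduced: 4x^3 + 4x^2 + 4x + 4.

4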